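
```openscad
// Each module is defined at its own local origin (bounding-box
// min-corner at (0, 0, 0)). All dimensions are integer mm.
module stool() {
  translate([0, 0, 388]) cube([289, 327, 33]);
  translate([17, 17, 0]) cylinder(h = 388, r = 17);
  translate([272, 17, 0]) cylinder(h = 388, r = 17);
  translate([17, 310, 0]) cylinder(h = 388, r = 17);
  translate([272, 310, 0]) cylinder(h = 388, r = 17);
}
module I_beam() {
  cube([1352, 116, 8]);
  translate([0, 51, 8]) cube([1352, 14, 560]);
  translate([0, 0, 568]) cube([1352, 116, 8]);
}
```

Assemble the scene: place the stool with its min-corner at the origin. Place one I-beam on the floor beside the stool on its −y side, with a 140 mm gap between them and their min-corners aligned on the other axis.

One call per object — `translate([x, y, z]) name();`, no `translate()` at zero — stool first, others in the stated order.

stool();
translate([0, -256, 0]) I_beam();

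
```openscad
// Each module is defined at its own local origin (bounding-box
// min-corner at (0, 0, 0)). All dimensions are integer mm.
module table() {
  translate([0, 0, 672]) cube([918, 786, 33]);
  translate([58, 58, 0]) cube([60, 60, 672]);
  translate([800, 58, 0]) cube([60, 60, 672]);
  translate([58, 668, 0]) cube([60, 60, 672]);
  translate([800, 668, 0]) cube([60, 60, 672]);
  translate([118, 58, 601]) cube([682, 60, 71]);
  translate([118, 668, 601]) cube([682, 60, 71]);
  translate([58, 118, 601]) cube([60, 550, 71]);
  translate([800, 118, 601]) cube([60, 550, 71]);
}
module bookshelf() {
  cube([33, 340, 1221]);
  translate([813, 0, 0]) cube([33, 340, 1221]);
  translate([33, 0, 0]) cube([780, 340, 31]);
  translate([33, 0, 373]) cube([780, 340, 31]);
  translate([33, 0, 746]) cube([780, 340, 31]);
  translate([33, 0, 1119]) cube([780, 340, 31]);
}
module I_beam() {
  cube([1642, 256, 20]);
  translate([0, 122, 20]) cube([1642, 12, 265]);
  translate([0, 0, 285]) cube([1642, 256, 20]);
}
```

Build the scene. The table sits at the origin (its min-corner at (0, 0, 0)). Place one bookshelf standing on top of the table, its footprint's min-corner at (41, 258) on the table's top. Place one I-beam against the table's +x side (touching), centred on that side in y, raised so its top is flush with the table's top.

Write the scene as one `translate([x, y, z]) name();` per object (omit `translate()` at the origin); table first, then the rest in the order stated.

table();
translate([41, 258, 705]) bookshelf();
translate([918, 265, 400]) I_beam();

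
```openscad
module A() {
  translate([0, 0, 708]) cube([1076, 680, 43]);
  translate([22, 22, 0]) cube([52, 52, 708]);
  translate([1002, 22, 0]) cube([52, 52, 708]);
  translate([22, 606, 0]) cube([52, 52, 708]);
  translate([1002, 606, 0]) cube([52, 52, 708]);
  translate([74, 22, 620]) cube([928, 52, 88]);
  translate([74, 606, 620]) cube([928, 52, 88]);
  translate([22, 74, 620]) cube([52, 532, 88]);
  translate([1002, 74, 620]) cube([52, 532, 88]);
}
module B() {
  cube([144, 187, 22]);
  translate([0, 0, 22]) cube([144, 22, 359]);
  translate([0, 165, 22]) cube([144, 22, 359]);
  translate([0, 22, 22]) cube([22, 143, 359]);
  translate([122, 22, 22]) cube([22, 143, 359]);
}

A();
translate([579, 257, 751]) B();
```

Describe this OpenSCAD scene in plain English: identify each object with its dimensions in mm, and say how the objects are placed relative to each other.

A is a table: top 1076 mm (x) × 680 mm (y), 43 mm thick, upper face at z = 751 mm, on four 52×52 mm square legs, each inset 22 mm from the nearest pair of top edges, running from z = 0 to the bottom of the top. Four apron rails, 52 mm thick and 88 mm tall, run between adjacent legs with their top edges flush with the underside of the top and their outer faces flush with the legs' outer faces.

B is an open-topped rectangular box: outside dimensions 144×187×381 mm, with a uniform wall and base thickness of 22 mm. The base is a full 144×187 slab on the floor; four walls sit on top of the base. The front and back walls (the −y and +y sides) span the full width; the two side walls fit between them.

The open box is on top of the table.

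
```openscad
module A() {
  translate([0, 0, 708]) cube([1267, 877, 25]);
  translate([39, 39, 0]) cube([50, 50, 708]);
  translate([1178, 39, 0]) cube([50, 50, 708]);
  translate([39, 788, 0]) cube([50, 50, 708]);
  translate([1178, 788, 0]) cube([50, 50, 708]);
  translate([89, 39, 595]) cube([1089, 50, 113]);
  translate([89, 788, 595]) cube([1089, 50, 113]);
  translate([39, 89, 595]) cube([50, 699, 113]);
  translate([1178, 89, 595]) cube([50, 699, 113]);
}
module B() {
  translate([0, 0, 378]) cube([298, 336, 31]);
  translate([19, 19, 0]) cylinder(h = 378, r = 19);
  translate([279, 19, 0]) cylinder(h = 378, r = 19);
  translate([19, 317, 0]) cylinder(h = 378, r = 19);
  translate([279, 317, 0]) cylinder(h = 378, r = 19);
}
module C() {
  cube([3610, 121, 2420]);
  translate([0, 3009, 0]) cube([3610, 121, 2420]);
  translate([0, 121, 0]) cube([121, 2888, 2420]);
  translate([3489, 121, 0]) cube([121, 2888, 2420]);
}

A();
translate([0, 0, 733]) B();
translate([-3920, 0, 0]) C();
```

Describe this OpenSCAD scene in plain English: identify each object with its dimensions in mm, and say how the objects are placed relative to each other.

A is a table: top 1267 mm (x) × 877 mm (y), 25 mm thick, upper face at z = 733 mm, on four 50×50 mm square legs, each inset 39 mm from the nearest pair of top edges, running from z = 0 to the bottom of the top. Four apron rails, 50 mm thick and 113 mm tall, run between adjacent legs with their top edges flush with the underside of the top and their outer faces flush with the legs' outer faces.

B is a four-legged stool. The seat is 298×336 mm, 31 mm thick, top at z = 409 mm. It stands on four round legs, each 38 mm in diameter, from z = 0 to the seat underside, each leg's axis is inset half a diameter from the nearest pair of seat edges (so the leg's bounding box is flush with the corner).

C is a box-shaped house frame (walls only): outside footprint 3610×3130 mm, wall height 2420 mm, wall thickness 121 mm. The two y-facing walls run the full x-width; the two x-facing walls fit between the inner faces of the y-facing walls.

The stool is on top of the table. The house frame is on the floor beside the table on its −x side.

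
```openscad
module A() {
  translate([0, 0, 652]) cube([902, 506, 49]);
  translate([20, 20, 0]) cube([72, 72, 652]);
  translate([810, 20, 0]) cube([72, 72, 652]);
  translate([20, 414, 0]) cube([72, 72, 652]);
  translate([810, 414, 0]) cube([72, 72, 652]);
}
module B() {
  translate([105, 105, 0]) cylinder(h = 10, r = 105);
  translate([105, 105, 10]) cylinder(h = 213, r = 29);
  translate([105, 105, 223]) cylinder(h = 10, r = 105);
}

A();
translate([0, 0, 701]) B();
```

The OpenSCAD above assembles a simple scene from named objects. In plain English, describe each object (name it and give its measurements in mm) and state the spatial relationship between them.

A is a table: top 902 mm (x) × 506 mm (y), 49 mm thick, upper face at z = 701 mm, on four 72×72 mm square legs, each inset 20 mm from the nearest pair of top edges, running from z = 0 to the bottom of the top.

B is a spool: two coaxial disc flanges of radius 105 mm and thickness 10 mm, joined by a core cylinder of radius 29 mm and height 213 mm. The lower flange rests on z = 0 and the three cylinders share a vertical axis.

The spool is on top of the table.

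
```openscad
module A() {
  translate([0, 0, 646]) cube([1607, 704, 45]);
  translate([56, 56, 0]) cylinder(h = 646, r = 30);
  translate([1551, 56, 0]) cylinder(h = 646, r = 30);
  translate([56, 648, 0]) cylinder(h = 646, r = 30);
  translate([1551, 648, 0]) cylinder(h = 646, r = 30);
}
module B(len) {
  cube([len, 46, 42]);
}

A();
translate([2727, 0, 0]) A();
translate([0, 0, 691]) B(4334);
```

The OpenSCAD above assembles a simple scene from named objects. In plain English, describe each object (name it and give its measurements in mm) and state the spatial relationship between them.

A is a table with a 1607×704 mm rectangular top, 45 mm thick, top surface at z = 691 mm, supported by four round legs of 60 mm diameter, each leg's bounding box inset 26 mm from the nearest pair of top edges, running from the floor.

B is a rectangular beam 4334 mm long (x), 46 mm deep (y), 42 mm thick (z).

The beam spans the tops of two tables placed 1120 mm apart, resting at z = 691 mm.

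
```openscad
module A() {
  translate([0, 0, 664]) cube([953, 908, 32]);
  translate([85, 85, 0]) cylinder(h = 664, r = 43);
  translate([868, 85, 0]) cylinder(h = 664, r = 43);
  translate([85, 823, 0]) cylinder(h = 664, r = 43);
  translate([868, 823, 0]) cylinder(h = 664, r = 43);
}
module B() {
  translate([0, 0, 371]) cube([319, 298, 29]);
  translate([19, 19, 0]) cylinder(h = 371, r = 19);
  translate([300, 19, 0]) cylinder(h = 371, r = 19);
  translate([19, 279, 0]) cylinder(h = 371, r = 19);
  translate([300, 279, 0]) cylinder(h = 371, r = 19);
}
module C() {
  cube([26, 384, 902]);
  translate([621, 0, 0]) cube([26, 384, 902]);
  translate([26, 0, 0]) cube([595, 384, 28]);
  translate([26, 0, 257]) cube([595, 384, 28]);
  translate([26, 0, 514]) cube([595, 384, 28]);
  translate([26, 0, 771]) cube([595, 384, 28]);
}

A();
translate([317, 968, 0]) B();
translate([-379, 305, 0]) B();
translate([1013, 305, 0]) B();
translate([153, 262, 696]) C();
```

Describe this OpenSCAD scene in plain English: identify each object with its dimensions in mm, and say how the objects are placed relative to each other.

A is a table: top 953 mm (x) × 908 mm (y), 32 mm thick, upper face at z = 696 mm, on four round legs of 86 mm diameter, each leg's bounding box inset 42 mm from the nearest pair of top edges, running from z = 0 to the bottom of the top.

B is a simple wooden stool: a rectangular seat 319 mm (x) by 298 mm (y), 29 mm thick, top face at z = 400 mm, on four round legs, each 38 mm in diameter. The legs rest on z = 0, each leg's axis is inset half a diameter from the nearest pair of seat edges (so the leg's bounding box is flush with the corner).

C is a bookshelf 647 mm wide overall, 384 mm deep and 902 mm tall. The two sides are 26 mm thick vertical panels. 4 horizontal shelves of 28 mm thickness span between the inner faces of the sides; the lowest shelf sits on the floor and shelves are stacked with a clear vertical gap of 229 mm between each pair.

Three stools sit around the table at the +y, −x, +x sides. The bookshelf is on top of the table, centred.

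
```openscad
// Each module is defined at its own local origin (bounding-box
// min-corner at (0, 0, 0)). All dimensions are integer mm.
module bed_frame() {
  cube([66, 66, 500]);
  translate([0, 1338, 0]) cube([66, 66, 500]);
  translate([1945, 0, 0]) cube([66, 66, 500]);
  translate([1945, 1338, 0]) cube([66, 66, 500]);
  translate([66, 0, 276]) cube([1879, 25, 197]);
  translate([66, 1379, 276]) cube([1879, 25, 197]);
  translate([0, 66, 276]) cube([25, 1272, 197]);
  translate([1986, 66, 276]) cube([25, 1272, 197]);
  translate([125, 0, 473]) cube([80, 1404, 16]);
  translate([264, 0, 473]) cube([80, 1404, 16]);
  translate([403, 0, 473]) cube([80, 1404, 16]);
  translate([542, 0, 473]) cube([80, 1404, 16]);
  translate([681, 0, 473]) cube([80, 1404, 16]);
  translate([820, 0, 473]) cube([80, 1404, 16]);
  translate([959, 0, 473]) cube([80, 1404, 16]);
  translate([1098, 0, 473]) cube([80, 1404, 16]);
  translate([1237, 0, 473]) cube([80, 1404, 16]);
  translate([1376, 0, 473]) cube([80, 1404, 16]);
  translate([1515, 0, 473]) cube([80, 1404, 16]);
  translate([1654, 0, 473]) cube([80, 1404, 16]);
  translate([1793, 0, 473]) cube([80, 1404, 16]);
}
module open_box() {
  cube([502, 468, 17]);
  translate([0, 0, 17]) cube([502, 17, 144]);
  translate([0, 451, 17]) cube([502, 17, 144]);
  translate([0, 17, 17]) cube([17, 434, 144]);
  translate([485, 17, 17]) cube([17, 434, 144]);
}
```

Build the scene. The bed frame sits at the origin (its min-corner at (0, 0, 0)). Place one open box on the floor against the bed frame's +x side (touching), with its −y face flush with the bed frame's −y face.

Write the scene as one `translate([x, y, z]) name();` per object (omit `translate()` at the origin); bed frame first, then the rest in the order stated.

bed_frame();
translate([2011, 0, 0]) open_box();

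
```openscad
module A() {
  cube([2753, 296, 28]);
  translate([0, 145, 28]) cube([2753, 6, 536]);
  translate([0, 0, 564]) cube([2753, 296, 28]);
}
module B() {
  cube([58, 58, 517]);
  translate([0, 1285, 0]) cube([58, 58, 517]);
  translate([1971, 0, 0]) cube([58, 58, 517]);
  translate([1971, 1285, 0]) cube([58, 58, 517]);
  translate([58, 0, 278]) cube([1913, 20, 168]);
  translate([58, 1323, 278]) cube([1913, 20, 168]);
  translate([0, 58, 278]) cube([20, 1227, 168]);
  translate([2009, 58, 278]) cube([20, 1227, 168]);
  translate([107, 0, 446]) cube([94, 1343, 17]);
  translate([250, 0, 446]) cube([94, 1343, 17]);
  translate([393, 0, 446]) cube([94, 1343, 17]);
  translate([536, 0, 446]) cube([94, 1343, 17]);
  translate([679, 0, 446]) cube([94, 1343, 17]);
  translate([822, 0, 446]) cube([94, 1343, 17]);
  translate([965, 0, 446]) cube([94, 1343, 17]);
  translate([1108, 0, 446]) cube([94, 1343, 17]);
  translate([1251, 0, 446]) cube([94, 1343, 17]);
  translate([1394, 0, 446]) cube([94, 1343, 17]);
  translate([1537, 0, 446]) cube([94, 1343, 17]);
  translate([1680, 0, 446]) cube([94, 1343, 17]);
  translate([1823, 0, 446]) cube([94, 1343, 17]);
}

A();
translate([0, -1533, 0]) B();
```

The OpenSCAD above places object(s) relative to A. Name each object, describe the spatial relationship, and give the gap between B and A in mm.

The bed frame's nearest face is 190 mm from the I-beam's −y face.

A is an I-beam. B is a bed frame. The bed frame is on the floor beside the I-beam on its −y side. The gap between the bed frame and the I-beam is 190 mm.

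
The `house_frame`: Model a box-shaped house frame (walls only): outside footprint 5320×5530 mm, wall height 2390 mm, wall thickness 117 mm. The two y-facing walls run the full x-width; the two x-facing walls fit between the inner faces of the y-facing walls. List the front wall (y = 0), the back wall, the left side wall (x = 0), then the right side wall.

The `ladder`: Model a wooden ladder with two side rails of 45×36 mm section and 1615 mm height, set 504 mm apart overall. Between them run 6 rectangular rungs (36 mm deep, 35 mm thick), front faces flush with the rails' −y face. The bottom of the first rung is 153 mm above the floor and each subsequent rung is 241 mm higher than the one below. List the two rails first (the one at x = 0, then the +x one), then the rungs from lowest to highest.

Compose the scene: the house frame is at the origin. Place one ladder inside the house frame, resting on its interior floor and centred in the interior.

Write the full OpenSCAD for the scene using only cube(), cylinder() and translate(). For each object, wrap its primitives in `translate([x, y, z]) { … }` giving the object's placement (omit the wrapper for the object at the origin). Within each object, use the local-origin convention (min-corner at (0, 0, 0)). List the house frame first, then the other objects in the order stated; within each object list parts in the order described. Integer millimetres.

cube([5320, 117, 2390]);
translate([0, 5413, 0]) cube([5320, 117, 2390]);
translate([0, 117, 0]) cube([117, 5296, 2390]);
translate([5203, 117, 0]) cube([117, 5296, 2390]);
translate([2408, 2747, 0]) {
  cube([45, 36, 1615]);
  translate([459, 0, 0]) cube([45, 36, 1615]);
  translate([45, 0, 153]) cube([414, 36, 35]);
  translate([45, 0, 394]) cube([414, 36, 35]);
  translate([45, 0, 635]) cube([414, 36, 35]);
  translate([45, 0, 876]) cube([414, 36, 35]);
  translate([45, 0, 1117]) cube([414, 36, 35]);
  translate([45, 0, 1358]) cube([414, 36, 35]);
}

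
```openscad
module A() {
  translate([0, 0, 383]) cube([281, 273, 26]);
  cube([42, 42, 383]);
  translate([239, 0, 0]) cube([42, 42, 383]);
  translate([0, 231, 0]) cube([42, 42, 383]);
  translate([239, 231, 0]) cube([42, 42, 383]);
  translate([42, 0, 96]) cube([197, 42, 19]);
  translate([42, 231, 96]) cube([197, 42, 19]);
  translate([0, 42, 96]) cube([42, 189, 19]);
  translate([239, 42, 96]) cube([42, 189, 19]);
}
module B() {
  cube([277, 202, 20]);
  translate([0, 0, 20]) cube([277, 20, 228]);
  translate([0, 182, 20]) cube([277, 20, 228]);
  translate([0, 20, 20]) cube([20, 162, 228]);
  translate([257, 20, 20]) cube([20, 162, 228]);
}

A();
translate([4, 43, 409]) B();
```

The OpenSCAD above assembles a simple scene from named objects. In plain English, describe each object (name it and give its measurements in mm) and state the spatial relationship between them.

A is a four-legged stool. The seat is a 281×273×26 mm slab whose top surface is at z = 409 mm; four square legs, each 42×42 mm in cross-section, run from the floor (z = 0) to the underside of the seat, each flush with a corner of the seat. Four stretchers, 42 mm wide and 19 mm tall, connect adjacent legs with their undersides at z = 96 mm, each running between the inner faces of the legs it joins and aligned with the legs' outer faces on the other axis.

B is an open storage box with external size 277×202×248 mm and wall thickness 20 mm (the base is also 20 mm thick). The base covers the whole footprint; the four walls stand on the base, with the y-facing walls full-width and the x-facing walls fitting between their inner faces.

The open box is on top of the stool.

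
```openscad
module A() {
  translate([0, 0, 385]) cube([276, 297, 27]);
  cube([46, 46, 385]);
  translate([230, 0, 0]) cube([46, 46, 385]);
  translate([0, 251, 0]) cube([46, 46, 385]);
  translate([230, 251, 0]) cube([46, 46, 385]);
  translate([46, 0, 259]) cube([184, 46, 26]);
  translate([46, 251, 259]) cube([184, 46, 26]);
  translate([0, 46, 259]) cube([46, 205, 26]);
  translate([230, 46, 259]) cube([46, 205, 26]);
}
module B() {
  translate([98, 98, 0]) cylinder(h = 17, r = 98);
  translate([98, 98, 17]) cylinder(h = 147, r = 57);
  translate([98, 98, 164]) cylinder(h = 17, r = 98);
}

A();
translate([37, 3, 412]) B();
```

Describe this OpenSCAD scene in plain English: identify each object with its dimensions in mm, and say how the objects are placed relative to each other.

A is a simple wooden stool: a rectangular seat 276 mm (x) by 297 mm (y), 27 mm thick, top face at z = 412 mm, on four square legs, each 46×46 mm in cross-section. The legs rest on z = 0, each flush with a corner of the seat. Four stretchers, 46 mm wide and 26 mm tall, connect adjacent legs with their undersides at z = 259 mm, each running between the inner faces of the legs it joins and aligned with the legs' outer faces on the other axis.

B is a spool: two coaxial disc flanges of radius 98 mm and thickness 17 mm, joined by a core cylinder of radius 57 mm and height 147 mm. The lower flange rests on z = 0 and the three cylinders share a vertical axis.

The spool is on top of the stool.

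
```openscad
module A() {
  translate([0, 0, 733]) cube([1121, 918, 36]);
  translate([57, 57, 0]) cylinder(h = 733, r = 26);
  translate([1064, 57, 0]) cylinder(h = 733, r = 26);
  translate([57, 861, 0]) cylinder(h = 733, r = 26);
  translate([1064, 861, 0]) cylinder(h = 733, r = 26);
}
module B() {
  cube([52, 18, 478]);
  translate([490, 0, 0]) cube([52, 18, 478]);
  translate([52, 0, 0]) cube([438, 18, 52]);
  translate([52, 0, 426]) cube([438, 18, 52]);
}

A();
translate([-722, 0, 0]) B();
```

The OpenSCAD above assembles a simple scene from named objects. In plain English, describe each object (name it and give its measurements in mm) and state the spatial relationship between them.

A is a table with a 1121×918 mm rectangular top, 36 mm thick, top surface at z = 769 mm, supported by four round legs of 52 mm diameter, each leg's bounding box inset 31 mm from the nearest pair of top edges, running from the floor.

B is a picture frame with a 438×374 mm rectangular opening (x by z) and a uniform 52 mm border on every side. Frame depth is 18 mm along y. It is built from two vertical stiles running the full outside height and two horizontal rails spanning the gap between the stiles.

The picture frame is on the floor beside the table on its −x side.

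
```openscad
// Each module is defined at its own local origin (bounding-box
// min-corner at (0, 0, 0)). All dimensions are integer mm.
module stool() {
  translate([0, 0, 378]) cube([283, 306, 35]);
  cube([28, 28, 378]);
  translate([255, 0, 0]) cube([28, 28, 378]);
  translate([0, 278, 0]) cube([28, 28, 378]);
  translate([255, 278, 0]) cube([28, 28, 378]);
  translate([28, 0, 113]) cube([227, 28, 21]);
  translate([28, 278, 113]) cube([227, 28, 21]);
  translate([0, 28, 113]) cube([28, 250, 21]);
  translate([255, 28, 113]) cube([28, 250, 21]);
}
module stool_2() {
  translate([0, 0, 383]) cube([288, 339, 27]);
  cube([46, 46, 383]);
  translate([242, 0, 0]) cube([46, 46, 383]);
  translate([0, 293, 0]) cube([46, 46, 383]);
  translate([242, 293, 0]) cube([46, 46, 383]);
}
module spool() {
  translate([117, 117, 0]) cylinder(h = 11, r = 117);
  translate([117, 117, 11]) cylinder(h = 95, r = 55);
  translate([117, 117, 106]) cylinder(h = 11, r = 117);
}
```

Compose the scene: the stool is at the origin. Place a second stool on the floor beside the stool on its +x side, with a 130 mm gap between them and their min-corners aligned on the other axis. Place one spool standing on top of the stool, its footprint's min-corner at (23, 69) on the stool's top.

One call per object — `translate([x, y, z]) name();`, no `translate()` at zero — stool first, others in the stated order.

stool();
translate([413, 0, 0]) stool_2();
translate([23, 69, 413]) spool();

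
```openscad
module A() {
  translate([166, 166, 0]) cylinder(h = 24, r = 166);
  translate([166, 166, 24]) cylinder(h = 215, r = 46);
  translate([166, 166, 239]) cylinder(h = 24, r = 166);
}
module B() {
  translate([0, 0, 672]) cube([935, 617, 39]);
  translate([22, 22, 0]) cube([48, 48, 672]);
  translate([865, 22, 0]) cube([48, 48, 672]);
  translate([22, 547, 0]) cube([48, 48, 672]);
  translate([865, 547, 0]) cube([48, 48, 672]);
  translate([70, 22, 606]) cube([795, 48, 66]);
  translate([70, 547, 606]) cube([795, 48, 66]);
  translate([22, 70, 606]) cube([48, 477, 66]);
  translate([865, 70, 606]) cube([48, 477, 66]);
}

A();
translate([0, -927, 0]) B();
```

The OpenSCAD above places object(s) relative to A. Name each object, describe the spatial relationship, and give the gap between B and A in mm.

A is a spool. B is a table. The table is on the floor beside the spool on its −y side. The gap between the table and the spool is 310 mm.

The table's nearest face is 310 mm from the spool's −y face.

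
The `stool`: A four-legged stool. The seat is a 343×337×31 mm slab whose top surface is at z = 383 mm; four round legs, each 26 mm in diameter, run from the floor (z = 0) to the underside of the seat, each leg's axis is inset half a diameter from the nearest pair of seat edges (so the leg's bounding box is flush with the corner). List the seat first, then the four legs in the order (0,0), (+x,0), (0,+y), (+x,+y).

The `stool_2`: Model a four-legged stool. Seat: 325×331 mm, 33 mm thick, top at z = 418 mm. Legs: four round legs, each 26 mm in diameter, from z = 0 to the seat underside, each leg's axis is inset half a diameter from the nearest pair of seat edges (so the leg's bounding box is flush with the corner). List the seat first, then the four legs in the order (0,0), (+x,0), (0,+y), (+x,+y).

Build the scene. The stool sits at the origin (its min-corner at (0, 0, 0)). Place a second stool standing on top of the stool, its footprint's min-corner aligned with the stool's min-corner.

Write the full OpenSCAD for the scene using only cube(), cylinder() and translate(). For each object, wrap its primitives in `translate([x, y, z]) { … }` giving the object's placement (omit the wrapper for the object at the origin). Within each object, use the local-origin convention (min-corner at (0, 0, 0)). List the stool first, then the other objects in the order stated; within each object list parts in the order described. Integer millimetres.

translate([0, 0, 352]) cube([343, 337, 31]);
translate([13, 13, 0]) cylinder(h = 352, r = 13);
translate([330, 13, 0]) cylinder(h = 352, r = 13);
translate([13, 324, 0]) cylinder(h = 352, r = 13);
translate([330, 324, 0]) cylinder(h = 352, r = 13);
translate([0, 0, 383]) {
  translate([0, 0, 385]) cube([325, 331, 33]);
  translate([13, 13, 0]) cylinder(h = 385, r = 13);
  translate([312, 13, 0]) cylinder(h = 385, r = 13);
  translate([13, 318, 0]) cylinder(h = 385, r = 13);
  translate([312, 318, 0]) cylinder(h = 385, r = 13);
}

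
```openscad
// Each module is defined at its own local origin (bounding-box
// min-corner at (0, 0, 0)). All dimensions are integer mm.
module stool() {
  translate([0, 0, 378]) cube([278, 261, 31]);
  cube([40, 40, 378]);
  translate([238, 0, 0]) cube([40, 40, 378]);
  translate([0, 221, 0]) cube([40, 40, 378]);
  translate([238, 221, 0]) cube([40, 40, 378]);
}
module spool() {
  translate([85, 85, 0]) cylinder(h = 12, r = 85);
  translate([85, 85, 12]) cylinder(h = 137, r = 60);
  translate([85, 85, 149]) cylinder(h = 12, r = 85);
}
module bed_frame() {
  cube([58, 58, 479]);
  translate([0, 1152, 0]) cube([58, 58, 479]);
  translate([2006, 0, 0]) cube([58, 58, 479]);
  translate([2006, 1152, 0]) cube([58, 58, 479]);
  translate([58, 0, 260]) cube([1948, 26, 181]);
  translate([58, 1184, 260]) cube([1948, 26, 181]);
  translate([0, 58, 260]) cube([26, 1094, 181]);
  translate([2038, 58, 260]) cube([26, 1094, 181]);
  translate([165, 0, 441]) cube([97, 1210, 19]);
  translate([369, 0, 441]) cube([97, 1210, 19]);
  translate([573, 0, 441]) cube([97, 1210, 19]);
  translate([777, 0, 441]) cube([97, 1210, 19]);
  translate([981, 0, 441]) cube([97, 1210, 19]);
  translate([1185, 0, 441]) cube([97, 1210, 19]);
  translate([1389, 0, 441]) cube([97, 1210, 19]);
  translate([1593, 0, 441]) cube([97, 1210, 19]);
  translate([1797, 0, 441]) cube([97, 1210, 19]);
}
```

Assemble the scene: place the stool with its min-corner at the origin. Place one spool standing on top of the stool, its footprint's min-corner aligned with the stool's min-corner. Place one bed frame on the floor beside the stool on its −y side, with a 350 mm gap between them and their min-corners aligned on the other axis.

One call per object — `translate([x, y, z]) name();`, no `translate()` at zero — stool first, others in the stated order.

stool();
translate([0, 0, 409]) spool();
translate([0, -1560, 0]) bed_frame();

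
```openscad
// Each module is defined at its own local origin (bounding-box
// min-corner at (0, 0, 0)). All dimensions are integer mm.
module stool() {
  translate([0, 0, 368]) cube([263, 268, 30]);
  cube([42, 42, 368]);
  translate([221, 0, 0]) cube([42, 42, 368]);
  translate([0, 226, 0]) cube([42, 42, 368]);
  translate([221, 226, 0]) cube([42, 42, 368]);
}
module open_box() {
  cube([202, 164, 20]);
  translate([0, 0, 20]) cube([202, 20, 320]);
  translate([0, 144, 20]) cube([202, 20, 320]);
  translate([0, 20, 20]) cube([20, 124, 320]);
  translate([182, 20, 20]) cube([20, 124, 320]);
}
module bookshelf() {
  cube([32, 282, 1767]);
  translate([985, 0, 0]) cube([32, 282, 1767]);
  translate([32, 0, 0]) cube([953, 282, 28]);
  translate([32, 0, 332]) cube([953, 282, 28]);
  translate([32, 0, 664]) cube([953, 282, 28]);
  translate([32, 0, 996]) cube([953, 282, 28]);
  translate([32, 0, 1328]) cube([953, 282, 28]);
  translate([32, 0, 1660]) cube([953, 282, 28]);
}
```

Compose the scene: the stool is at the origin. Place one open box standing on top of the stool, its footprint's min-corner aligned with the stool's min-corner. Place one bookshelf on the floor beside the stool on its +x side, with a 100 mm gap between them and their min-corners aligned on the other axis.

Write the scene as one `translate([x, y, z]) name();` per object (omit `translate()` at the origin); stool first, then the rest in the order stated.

stool();
translate([0, 0, 398]) open_box();
translate([363, 0, 0]) bookshelf();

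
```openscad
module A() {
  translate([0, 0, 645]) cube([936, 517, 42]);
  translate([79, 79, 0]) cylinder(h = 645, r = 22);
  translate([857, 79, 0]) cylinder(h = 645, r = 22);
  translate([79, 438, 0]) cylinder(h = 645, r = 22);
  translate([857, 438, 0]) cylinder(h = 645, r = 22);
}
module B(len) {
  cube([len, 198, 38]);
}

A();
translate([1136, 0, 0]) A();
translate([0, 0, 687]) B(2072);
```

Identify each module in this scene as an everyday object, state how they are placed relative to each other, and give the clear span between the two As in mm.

A is a table. B is a beam. A beam spans the tops of two tables. The clear span between the two tables is 200 mm.

Second table starts at x = 1136; first ends at x = 936; clear span = 1136 − 936 = 200 mm.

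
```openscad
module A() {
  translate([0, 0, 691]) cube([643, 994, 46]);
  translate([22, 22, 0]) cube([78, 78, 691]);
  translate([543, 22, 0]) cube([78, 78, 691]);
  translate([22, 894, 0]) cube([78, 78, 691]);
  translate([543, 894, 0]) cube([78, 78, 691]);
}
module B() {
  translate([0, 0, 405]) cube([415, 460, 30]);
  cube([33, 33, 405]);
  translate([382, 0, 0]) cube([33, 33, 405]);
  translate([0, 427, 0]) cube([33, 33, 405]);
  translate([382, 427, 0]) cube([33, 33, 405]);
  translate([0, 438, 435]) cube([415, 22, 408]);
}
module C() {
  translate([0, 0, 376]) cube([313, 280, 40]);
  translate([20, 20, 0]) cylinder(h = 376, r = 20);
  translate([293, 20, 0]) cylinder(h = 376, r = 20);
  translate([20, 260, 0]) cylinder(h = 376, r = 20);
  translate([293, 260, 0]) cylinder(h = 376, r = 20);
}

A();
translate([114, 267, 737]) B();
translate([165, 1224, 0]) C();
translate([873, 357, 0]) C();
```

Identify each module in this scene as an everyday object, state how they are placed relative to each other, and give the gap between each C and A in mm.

A is a table. B is a chair. C is a stool. The chair is on top of the table, centred. Two stools sit around the table at the +y, +x sides. The gap between each stool and the table is 230 mm.

Each stool's nearest face is 230 mm from the table's bounding box.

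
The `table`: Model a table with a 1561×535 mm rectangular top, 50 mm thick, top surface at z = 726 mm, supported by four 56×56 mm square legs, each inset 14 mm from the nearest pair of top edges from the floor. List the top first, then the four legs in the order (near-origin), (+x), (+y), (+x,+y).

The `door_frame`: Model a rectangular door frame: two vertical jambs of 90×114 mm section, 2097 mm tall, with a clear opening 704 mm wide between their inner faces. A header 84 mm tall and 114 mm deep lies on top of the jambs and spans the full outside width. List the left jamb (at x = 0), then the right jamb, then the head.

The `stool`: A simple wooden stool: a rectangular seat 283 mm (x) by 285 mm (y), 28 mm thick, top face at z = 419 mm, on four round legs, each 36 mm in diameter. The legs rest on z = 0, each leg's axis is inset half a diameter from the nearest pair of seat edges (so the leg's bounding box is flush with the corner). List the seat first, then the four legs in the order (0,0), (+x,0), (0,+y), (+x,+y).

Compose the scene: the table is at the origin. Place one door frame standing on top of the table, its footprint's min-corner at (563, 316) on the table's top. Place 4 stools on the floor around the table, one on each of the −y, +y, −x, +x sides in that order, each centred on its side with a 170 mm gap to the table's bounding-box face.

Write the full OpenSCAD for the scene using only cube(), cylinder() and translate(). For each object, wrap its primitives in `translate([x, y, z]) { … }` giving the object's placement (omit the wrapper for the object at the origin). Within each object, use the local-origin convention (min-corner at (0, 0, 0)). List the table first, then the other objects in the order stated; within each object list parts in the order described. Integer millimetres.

translate([0, 0, 676]) cube([1561, 535, 50]);
translate([14, 14, 0]) cube([56, 56, 676]);
translate([1491, 14, 0]) cube([56, 56, 676]);
translate([14, 465, 0]) cube([56, 56, 676]);
translate([1491, 465, 0]) cube([56, 56, 676]);
translate([563, 316, 726]) {
  cube([90, 114, 2097]);
  translate([794, 0, 0]) cube([90, 114, 2097]);
  translate([0, 0, 2097]) cube([884, 114, 84]);
}
translate([639, -455, 0]) {
  translate([0, 0, 391]) cube([283, 285, 28]);
  translate([18, 18, 0]) cylinder(h = 391, r = 18);
  translate([265, 18, 0]) cylinder(h = 391, r = 18);
  translate([18, 267, 0]) cylinder(h = 391, r = 18);
  translate([265, 267, 0]) cylinder(h = 391, r = 18);
}
translate([639, 705, 0]) {
  translate([0, 0, 391]) cube([283, 285, 28]);
  translate([18, 18, 0]) cylinder(h = 391, r = 18);
  translate([265, 18, 0]) cylinder(h = 391, r = 18);
  translate([18, 267, 0]) cylinder(h = 391, r = 18);
  translate([265, 267, 0]) cylinder(h = 391, r = 18);
}
translate([-453, 125, 0]) {
  translate([0, 0, 391]) cube([283, 285, 28]);
  translate([18, 18, 0]) cylinder(h = 391, r = 18);
  translate([265, 18, 0]) cylinder(h = 391, r = 18);
  translate([18, 267, 0]) cylinder(h = 391, r = 18);
  translate([265, 267, 0]) cylinder(h = 391, r = 18);
}
translate([1731, 125, 0]) {
  translate([0, 0, 391]) cube([283, 285, 28]);
  translate([18, 18, 0]) cylinder(h = 391, r = 18);
  translate([265, 18, 0]) cylinder(h = 391, r = 18);
  translate([18, 267, 0]) cylinder(h = 391, r = 18);
  translate([265, 267, 0]) cylinder(h = 391, r = 18);
}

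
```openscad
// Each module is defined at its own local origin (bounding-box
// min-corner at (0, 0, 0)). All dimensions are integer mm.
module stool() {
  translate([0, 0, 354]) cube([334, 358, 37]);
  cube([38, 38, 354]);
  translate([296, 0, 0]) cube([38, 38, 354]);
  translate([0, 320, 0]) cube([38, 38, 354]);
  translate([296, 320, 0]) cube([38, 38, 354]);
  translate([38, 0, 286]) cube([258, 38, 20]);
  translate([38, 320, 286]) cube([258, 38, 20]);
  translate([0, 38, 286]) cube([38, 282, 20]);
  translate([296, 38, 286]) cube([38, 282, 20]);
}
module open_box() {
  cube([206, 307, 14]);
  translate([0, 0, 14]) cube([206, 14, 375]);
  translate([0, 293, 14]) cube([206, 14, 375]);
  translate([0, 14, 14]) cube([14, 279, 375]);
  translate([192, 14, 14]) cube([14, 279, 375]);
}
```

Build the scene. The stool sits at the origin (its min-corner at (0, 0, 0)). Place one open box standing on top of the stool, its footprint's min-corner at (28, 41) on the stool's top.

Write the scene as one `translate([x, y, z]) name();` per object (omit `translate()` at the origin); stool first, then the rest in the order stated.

stool();
translate([28, 41, 391]) open_box();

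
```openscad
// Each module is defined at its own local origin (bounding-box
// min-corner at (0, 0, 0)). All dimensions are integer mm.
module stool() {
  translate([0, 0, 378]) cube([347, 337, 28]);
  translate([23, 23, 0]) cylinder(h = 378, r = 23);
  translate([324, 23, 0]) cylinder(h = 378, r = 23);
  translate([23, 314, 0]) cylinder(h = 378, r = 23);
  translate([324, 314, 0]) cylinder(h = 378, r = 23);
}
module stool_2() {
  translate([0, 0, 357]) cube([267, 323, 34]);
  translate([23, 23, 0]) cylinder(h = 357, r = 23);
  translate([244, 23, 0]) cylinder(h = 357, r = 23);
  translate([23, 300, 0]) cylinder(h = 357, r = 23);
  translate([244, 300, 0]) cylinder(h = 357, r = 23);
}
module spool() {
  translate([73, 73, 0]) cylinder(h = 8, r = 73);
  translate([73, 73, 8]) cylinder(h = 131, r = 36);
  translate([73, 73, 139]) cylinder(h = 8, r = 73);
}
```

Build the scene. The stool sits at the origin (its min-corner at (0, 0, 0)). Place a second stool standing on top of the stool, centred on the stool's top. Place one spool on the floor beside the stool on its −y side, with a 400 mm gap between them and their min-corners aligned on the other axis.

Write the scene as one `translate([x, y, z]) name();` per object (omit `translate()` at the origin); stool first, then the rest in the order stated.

stool();
translate([40, 7, 406]) stool_2();
translate([0, -546, 0]) spool();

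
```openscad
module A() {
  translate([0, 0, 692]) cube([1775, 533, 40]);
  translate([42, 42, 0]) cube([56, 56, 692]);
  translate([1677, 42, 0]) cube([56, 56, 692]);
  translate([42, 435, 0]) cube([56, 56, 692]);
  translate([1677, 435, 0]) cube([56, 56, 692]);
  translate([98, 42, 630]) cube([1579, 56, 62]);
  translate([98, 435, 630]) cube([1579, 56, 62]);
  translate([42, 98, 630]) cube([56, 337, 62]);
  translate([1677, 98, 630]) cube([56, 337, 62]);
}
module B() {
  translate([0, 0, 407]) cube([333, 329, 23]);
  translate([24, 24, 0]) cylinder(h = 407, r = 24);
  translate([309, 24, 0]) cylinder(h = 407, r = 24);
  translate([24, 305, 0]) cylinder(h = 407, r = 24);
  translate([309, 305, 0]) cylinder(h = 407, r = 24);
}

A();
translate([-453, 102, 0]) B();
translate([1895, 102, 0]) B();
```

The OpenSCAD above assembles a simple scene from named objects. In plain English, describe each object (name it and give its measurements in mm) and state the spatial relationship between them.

A is a rectangular dining table. The top is 1775×533×40 mm with its upper surface at z = 732 mm. It stands on four 56×56 mm square legs, each inset 42 mm from the nearest pair of top edges, running from the floor to the underside of the top. Four apron rails, 56 mm thick and 62 mm tall, run between adjacent legs with their top edges flush with the underside of the top and their outer faces flush with the legs' outer faces.

B is a four-legged stool. The seat is a 333×329×23 mm slab whose top surface is at z = 430 mm; four round legs, each 48 mm in diameter, run from the floor (z = 0) to the underside of the seat, each leg's axis is inset half a diameter from the nearest pair of seat edges (so the leg's bounding box is flush with the corner).

Two stools sit around the table at the −x, +x sides.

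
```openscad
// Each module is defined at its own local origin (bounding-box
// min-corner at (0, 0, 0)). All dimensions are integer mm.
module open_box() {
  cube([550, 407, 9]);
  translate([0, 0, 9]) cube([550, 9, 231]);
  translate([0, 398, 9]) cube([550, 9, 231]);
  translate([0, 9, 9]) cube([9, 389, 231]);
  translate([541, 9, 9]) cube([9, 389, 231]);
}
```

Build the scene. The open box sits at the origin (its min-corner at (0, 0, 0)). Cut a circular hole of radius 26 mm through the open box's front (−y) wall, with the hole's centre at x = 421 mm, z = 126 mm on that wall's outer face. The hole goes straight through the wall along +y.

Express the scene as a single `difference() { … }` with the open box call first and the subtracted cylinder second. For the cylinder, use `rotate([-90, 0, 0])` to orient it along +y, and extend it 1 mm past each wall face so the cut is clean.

difference() {
  open_box();
  translate([421, -1, 126]) rotate([-90, 0, 0]) cylinder(h = 11, r = 26);
}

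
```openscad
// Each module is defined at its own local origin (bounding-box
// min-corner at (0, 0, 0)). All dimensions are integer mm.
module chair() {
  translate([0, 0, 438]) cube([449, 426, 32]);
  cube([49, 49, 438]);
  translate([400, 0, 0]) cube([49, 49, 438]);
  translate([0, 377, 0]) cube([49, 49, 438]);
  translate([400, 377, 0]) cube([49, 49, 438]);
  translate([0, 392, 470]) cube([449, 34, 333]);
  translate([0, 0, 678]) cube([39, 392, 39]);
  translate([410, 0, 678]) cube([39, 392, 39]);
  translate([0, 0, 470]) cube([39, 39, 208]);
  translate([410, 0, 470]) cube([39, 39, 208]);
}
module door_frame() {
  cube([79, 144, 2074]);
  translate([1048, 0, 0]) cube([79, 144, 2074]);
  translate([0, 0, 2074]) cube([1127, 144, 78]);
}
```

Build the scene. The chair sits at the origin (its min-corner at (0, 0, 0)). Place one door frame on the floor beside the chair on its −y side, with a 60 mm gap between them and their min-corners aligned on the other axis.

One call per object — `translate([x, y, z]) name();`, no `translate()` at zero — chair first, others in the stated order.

chair();
translate([0, -204, 0]) door_frame();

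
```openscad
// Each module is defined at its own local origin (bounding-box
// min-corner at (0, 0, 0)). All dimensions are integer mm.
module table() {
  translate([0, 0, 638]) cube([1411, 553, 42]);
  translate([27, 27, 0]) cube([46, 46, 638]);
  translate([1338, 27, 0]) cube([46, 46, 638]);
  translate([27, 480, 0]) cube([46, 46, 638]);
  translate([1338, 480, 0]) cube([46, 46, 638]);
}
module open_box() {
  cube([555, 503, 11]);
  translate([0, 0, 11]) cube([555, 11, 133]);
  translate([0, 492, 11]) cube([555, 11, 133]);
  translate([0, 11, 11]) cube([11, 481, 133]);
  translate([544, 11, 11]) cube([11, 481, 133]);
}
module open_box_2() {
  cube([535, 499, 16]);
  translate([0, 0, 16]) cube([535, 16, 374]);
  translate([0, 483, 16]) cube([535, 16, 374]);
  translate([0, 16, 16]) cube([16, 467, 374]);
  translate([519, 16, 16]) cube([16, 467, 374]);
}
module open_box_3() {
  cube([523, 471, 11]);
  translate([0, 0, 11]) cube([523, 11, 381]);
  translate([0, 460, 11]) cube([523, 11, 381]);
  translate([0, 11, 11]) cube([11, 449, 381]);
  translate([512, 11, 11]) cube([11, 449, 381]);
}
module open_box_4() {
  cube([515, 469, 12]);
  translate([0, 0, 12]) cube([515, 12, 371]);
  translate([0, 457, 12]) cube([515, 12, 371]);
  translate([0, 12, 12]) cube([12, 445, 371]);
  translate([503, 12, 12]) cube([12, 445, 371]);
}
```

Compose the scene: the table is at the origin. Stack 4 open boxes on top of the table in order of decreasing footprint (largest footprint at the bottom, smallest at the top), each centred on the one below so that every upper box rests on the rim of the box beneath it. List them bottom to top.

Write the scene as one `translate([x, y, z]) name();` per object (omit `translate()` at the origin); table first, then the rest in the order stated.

table();
translate([428, 25, 680]) open_box();
translate([438, 27, 824]) open_box_2();
translate([444, 41, 1214]) open_box_3();
translate([448, 42, 1606]) open_box_4();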